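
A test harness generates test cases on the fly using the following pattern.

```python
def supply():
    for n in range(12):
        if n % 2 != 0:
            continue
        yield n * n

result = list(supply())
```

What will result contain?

Step 1: Only yield n**2 when n is divisible by 2:
  n=0: 0 % 2 == 0, yield 0**2 = 0
  n=2: 2 % 2 == 0, yield 2**2 = 4
  n=4: 4 % 2 == 0, yield 4**2 = 16
  n=6: 6 % 2 == 0, yield 6**2 = 36
  n=8: 8 % 2 == 0, yield 8**2 = 64
  n=10: 10 % 2 == 0, yield 10**2 = 100
Therefore result = [0, 4, 16, 36, 64, 100].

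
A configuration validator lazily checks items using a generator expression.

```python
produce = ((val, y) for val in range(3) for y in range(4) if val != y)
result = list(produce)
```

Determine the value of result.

Step 1: Nested generator over range(3) x range(4) where val != y:
  (0, 0): excluded (val == y)
  (0, 1): included
  (0, 2): included
  (0, 3): included
  (1, 0): included
  (1, 1): excluded (val == y)
  (1, 2): included
  (1, 3): included
  (2, 0): included
  (2, 1): included
  (2, 2): excluded (val == y)
  (2, 3): included
Therefore result = [(0, 1), (0, 2), (0, 3), (1, 0), (1, 2), (1, 3), (2, 0), (2, 1), (2, 3)].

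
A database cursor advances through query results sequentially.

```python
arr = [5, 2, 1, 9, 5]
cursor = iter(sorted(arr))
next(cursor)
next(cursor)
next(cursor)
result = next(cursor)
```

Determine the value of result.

Step 1: sorted([5, 2, 1, 9, 5]) = [1, 2, 5, 5, 9].
Step 2: Create iterator and skip 3 elements.
Step 3: next() returns 5.
Therefore result = 5.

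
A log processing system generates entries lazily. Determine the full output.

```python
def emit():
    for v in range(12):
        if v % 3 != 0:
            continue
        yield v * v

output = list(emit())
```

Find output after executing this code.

Step 1: Only yield v**2 when v is divisible by 3:
  v=0: 0 % 3 == 0, yield 0**2 = 0
  v=3: 3 % 3 == 0, yield 3**2 = 9
  v=6: 6 % 3 == 0, yield 6**2 = 36
  v=9: 9 % 3 == 0, yield 9**2 = 81
Therefore output = [0, 9, 36, 81].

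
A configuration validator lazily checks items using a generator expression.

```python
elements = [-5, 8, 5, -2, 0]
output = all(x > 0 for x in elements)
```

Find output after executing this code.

Step 1: Check x > 0 for each element in [-5, 8, 5, -2, 0]:
  -5 > 0: False
  8 > 0: True
  5 > 0: True
  -2 > 0: False
  0 > 0: False
Step 2: all() returns False.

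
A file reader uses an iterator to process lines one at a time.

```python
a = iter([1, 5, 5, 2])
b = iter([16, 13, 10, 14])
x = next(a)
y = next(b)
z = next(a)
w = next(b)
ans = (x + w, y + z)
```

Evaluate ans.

Step 1: a iterates [1, 5, 5, 2], b iterates [16, 13, 10, 14].
Step 2: x = next(a) = 1, y = next(b) = 16.
Step 3: z = next(a) = 5, w = next(b) = 13.
Step 4: ans = (1 + 13, 16 + 5) = (14, 21).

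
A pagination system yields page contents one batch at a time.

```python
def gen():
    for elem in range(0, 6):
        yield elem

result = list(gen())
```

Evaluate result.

Step 1: The generator yields each value from range(0, 6).
Step 2: list() consumes all yields: [0, 1, 2, 3, 4, 5].
Therefore result = [0, 1, 2, 3, 4, 5].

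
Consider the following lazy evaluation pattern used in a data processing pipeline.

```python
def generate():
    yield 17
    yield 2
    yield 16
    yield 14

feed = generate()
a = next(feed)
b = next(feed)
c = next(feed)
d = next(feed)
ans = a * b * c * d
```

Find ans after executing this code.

Step 1: Create generator and consume all values:
  a = next(feed) = 17
  b = next(feed) = 2
  c = next(feed) = 16
  d = next(feed) = 14
Step 2: ans = 17 * 2 * 16 * 14 = 7616.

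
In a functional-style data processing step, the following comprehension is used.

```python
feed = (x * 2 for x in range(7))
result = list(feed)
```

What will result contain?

Step 1: For each x in range(7), compute x*2:
  x=0: 0*2 = 0
  x=1: 1*2 = 2
  x=2: 2*2 = 4
  x=3: 3*2 = 6
  x=4: 4*2 = 8
  x=5: 5*2 = 10
  x=6: 6*2 = 12
Therefore result = [0, 2, 4, 6, 8, 10, 12].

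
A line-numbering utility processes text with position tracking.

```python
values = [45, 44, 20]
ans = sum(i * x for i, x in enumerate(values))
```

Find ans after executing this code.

Step 1: Compute i * x for each (i, x) in enumerate([45, 44, 20]):
  i=0, x=45: 0*45 = 0
  i=1, x=44: 1*44 = 44
  i=2, x=20: 2*20 = 40
Step 2: sum = 0 + 44 + 40 = 84.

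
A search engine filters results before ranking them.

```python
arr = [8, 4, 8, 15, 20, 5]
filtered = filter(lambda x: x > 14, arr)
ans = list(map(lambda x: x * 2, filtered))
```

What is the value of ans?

Step 1: Filter arr for elements > 14:
  8: removed
  4: removed
  8: removed
  15: kept
  20: kept
  5: removed
Step 2: Map x * 2 on filtered [15, 20]:
  15 -> 30
  20 -> 40
Therefore ans = [30, 40].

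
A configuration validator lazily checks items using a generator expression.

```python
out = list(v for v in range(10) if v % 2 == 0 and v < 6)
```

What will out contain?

Step 1: Filter range(10) where v % 2 == 0 and v < 6:
  v=0: both conditions met, included
  v=1: excluded (1 % 2 != 0)
  v=2: both conditions met, included
  v=3: excluded (3 % 2 != 0)
  v=4: both conditions met, included
  v=5: excluded (5 % 2 != 0)
  v=6: excluded (6 >= 6)
  v=7: excluded (7 % 2 != 0, 7 >= 6)
  v=8: excluded (8 >= 6)
  v=9: excluded (9 % 2 != 0, 9 >= 6)
Therefore out = [0, 2, 4].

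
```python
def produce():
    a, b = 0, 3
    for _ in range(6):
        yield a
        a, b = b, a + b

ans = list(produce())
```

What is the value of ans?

Step 1: Fibonacci-like sequence starting with a=0, b=3:
  Iteration 1: yield a=0, then a,b = 3,3
  Iteration 2: yield a=3, then a,b = 3,6
  Iteration 3: yield a=3, then a,b = 6,9
  Iteration 4: yield a=6, then a,b = 9,15
  Iteration 5: yield a=9, then a,b = 15,24
  Iteration 6: yield a=15, then a,b = 24,39
Therefore ans = [0, 3, 3, 6, 9, 15].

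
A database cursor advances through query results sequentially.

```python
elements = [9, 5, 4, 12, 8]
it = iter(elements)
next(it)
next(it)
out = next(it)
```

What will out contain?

Step 1: Create iterator over [9, 5, 4, 12, 8].
Step 2: next() consumes 9.
Step 3: next() consumes 5.
Step 4: next() returns 4.
Therefore out = 4.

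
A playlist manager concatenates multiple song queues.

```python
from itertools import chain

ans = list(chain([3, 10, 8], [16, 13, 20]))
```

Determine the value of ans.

Step 1: chain() concatenates iterables: [3, 10, 8] + [16, 13, 20].
Therefore ans = [3, 10, 8, 16, 13, 20].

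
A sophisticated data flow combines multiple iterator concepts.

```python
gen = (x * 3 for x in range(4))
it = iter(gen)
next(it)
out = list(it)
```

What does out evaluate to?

Step 1: Generator produces [0, 3, 6, 9].
Step 2: next(it) consumes first element (0).
Step 3: list(it) collects remaining: [3, 6, 9].
Therefore out = [3, 6, 9].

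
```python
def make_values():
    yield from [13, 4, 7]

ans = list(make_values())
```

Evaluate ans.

Step 1: yield from delegates to the iterable, yielding each element.
Step 2: Collected values: [13, 4, 7].
Therefore ans = [13, 4, 7].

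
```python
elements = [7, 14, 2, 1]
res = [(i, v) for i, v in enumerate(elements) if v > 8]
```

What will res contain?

Step 1: Filter enumerate([7, 14, 2, 1]) keeping v > 8:
  (0, 7): 7 <= 8, excluded
  (1, 14): 14 > 8, included
  (2, 2): 2 <= 8, excluded
  (3, 1): 1 <= 8, excluded
Therefore res = [(1, 14)].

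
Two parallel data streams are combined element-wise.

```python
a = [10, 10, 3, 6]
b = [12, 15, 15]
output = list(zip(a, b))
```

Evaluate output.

Step 1: zip stops at shortest (len(a)=4, len(b)=3):
  Index 0: (10, 12)
  Index 1: (10, 15)
  Index 2: (3, 15)
Step 2: Last element of a (6) has no pair, dropped.
Therefore output = [(10, 12), (10, 15), (3, 15)].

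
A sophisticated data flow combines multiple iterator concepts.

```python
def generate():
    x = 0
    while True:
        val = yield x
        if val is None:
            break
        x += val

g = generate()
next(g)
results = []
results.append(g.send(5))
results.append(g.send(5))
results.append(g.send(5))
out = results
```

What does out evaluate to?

Step 1: next(g) -> yield 0.
Step 2: send(5) -> x = 5, yield 5.
Step 3: send(5) -> x = 10, yield 10.
Step 4: send(5) -> x = 15, yield 15.
Therefore out = [5, 10, 15].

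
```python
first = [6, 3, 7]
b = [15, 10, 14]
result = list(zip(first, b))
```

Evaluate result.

Step 1: zip pairs elements at same index:
  Index 0: (6, 15)
  Index 1: (3, 10)
  Index 2: (7, 14)
Therefore result = [(6, 15), (3, 10), (7, 14)].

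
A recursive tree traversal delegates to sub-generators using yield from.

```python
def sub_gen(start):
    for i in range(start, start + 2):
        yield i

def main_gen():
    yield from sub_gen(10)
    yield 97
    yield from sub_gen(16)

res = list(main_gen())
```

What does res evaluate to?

Step 1: main_gen() delegates to sub_gen(10):
  yield 10
  yield 11
Step 2: yield 97
Step 3: Delegates to sub_gen(16):
  yield 16
  yield 17
Therefore res = [10, 11, 97, 16, 17].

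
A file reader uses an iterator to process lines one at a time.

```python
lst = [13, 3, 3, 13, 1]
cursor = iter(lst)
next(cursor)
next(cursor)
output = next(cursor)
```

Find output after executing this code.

Step 1: Create iterator over [13, 3, 3, 13, 1].
Step 2: next() consumes 13.
Step 3: next() consumes 3.
Step 4: next() returns 3.
Therefore output = 3.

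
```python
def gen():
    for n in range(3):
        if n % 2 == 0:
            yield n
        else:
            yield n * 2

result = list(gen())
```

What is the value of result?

Step 1: For each n in range(3), yield n if even, else n*2:
  n=0 (even): yield 0
  n=1 (odd): yield 1*2 = 2
  n=2 (even): yield 2
Therefore result = [0, 2, 2].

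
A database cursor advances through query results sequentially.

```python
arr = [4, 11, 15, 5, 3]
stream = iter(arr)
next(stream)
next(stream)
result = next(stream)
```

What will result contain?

Step 1: Create iterator over [4, 11, 15, 5, 3].
Step 2: next() consumes 4.
Step 3: next() consumes 11.
Step 4: next() returns 15.
Therefore result = 15.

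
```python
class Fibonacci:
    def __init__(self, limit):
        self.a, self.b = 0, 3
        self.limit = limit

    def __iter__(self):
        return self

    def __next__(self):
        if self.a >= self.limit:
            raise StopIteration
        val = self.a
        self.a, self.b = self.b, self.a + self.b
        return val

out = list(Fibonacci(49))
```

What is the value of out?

Step 1: Fibonacci-like sequence (a=0, b=3) until >= 49:
  Yield 0, then a,b = 3,3
  Yield 3, then a,b = 3,6
  Yield 3, then a,b = 6,9
  Yield 6, then a,b = 9,15
  Yield 9, then a,b = 15,24
  Yield 15, then a,b = 24,39
  Yield 24, then a,b = 39,63
  Yield 39, then a,b = 63,102
Step 2: 63 >= 49, stop.
Therefore out = [0, 3, 3, 6, 9, 15, 24, 39].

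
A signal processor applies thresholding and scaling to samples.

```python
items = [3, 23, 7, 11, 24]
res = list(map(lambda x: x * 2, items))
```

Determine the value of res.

Step 1: Apply lambda x: x * 2 to each element:
  3 -> 6
  23 -> 46
  7 -> 14
  11 -> 22
  24 -> 48
Therefore res = [6, 46, 14, 22, 48].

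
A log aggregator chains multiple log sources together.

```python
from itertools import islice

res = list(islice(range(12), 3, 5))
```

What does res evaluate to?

Step 1: islice(range(12), 3, 5) takes elements at indices [3, 5).
Step 2: Elements: [3, 4].
Therefore res = [3, 4].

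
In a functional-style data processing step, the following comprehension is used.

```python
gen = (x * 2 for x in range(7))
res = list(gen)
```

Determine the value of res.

Step 1: For each x in range(7), compute x*2:
  x=0: 0*2 = 0
  x=1: 1*2 = 2
  x=2: 2*2 = 4
  x=3: 3*2 = 6
  x=4: 4*2 = 8
  x=5: 5*2 = 10
  x=6: 6*2 = 12
Therefore res = [0, 2, 4, 6, 8, 10, 12].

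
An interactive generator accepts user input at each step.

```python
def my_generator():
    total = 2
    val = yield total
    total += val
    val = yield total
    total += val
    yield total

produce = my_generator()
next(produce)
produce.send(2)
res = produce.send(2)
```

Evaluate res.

Step 1: next() -> yield total=2.
Step 2: send(2) -> val=2, total = 2+2 = 4, yield 4.
Step 3: send(2) -> val=2, total = 4+2 = 6, yield 6.
Therefore res = 6.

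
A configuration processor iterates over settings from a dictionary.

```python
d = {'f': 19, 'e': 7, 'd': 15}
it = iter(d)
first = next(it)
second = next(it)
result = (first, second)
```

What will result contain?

Step 1: iter(d) iterates over keys: ['f', 'e', 'd'].
Step 2: first = next(it) = 'f', second = next(it) = 'e'.
Therefore result = ('f', 'e').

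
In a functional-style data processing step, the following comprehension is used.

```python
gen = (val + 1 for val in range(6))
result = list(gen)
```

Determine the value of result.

Step 1: For each val in range(6), compute val+1:
  val=0: 0+1 = 1
  val=1: 1+1 = 2
  val=2: 2+1 = 3
  val=3: 3+1 = 4
  val=4: 4+1 = 5
  val=5: 5+1 = 6
Therefore result = [1, 2, 3, 4, 5, 6].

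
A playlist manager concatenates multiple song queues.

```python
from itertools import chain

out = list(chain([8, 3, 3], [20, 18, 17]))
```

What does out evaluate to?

Step 1: chain() concatenates iterables: [8, 3, 3] + [20, 18, 17].
Therefore out = [8, 3, 3, 20, 18, 17].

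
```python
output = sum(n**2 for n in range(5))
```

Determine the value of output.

Step 1: Compute n**2 for each n in range(5):
  n=0: 0**2 = 0
  n=1: 1**2 = 1
  n=2: 2**2 = 4
  n=3: 3**2 = 9
  n=4: 4**2 = 16
Step 2: sum = 0 + 1 + 4 + 9 + 16 = 30.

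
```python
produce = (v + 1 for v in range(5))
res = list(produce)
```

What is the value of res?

Step 1: For each v in range(5), compute v+1:
  v=0: 0+1 = 1
  v=1: 1+1 = 2
  v=2: 2+1 = 3
  v=3: 3+1 = 4
  v=4: 4+1 = 5
Therefore res = [1, 2, 3, 4, 5].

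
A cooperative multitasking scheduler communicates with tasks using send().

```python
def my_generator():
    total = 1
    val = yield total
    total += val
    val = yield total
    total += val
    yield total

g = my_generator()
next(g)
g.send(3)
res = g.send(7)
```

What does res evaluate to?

Step 1: next() -> yield total=1.
Step 2: send(3) -> val=3, total = 1+3 = 4, yield 4.
Step 3: send(7) -> val=7, total = 4+7 = 11, yield 11.
Therefore res = 11.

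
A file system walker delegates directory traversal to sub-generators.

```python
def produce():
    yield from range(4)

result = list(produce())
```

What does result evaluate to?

Step 1: yield from delegates to the iterable, yielding each element.
Step 2: Collected values: [0, 1, 2, 3].
Therefore result = [0, 1, 2, 3].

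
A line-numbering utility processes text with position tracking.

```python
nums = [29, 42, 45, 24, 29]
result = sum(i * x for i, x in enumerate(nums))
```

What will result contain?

Step 1: Compute i * x for each (i, x) in enumerate([29, 42, 45, 24, 29]):
  i=0, x=29: 0*29 = 0
  i=1, x=42: 1*42 = 42
  i=2, x=45: 2*45 = 90
  i=3, x=24: 3*24 = 72
  i=4, x=29: 4*29 = 116
Step 2: sum = 0 + 42 + 90 + 72 + 116 = 320.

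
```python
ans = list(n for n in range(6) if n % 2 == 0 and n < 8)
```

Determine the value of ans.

Step 1: Filter range(6) where n % 2 == 0 and n < 8:
  n=0: both conditions met, included
  n=1: excluded (1 % 2 != 0)
  n=2: both conditions met, included
  n=3: excluded (3 % 2 != 0)
  n=4: both conditions met, included
  n=5: excluded (5 % 2 != 0)
Therefore ans = [0, 2, 4].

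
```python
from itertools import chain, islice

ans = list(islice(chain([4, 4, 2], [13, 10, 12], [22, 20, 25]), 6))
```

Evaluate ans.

Step 1: chain([4, 4, 2], [13, 10, 12], [22, 20, 25]) = [4, 4, 2, 13, 10, 12, 22, 20, 25].
Step 2: islice takes first 6 elements: [4, 4, 2, 13, 10, 12].
Therefore ans = [4, 4, 2, 13, 10, 12].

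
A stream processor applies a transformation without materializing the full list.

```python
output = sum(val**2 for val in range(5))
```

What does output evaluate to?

Step 1: Compute val**2 for each val in range(5):
  val=0: 0**2 = 0
  val=1: 1**2 = 1
  val=2: 2**2 = 4
  val=3: 3**2 = 9
  val=4: 4**2 = 16
Step 2: sum = 0 + 1 + 4 + 9 + 16 = 30.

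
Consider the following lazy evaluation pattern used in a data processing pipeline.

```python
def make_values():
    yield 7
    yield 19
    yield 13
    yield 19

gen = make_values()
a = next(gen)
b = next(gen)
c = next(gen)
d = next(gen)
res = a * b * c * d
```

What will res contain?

Step 1: Create generator and consume all values:
  a = next(gen) = 7
  b = next(gen) = 19
  c = next(gen) = 13
  d = next(gen) = 19
Step 2: res = 7 * 19 * 13 * 19 = 32851.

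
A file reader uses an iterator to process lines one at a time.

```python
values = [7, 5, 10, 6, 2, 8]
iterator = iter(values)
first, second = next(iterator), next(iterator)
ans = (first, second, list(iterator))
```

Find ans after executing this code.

Step 1: Create iterator over [7, 5, 10, 6, 2, 8].
Step 2: first = 7, second = 5.
Step 3: Remaining elements: [10, 6, 2, 8].
Therefore ans = (7, 5, [10, 6, 2, 8]).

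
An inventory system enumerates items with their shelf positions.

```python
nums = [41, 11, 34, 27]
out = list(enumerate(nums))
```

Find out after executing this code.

Step 1: enumerate pairs each element with its index:
  (0, 41)
  (1, 11)
  (2, 34)
  (3, 27)
Therefore out = [(0, 41), (1, 11), (2, 34), (3, 27)].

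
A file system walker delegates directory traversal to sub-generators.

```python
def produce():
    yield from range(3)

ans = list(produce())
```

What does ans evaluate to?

Step 1: yield from delegates to the iterable, yielding each element.
Step 2: Collected values: [0, 1, 2].
Therefore ans = [0, 1, 2].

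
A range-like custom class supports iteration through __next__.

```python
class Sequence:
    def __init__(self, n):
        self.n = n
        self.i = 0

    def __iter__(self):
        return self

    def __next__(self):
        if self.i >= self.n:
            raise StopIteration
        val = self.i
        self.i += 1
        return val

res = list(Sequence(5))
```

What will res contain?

Step 1: Sequence(5) creates an iterator counting 0 to 4.
Step 2: list() consumes all values: [0, 1, 2, 3, 4].
Therefore res = [0, 1, 2, 3, 4].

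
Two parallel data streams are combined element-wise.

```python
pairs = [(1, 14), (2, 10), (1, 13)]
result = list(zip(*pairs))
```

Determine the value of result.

Step 1: zip(*pairs) transposes: unzips [(1, 14), (2, 10), (1, 13)] into separate sequences.
Step 2: First elements: (1, 2, 1), second elements: (14, 10, 13).
Therefore result = [(1, 2, 1), (14, 10, 13)].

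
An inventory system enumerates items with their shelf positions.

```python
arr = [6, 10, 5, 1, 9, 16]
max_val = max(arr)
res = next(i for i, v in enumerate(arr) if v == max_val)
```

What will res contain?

Step 1: max([6, 10, 5, 1, 9, 16]) = 16.
Step 2: Find first index where value == 16:
  Index 0: 6 != 16
  Index 1: 10 != 16
  Index 2: 5 != 16
  Index 3: 1 != 16
  Index 4: 9 != 16
  Index 5: 16 == 16, found!
Therefore res = 5.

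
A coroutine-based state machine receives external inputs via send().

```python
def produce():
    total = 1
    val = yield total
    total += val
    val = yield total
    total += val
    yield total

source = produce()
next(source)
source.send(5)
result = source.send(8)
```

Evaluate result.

Step 1: next() -> yield total=1.
Step 2: send(5) -> val=5, total = 1+5 = 6, yield 6.
Step 3: send(8) -> val=8, total = 6+8 = 14, yield 14.
Therefore result = 14.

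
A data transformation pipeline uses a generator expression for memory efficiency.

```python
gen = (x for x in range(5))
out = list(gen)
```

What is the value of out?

Step 1: Generator expression iterates range(5): [0, 1, 2, 3, 4].
Step 2: list() collects all values.
Therefore out = [0, 1, 2, 3, 4].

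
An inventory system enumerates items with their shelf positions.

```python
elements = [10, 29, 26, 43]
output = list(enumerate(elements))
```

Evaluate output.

Step 1: enumerate pairs each element with its index:
  (0, 10)
  (1, 29)
  (2, 26)
  (3, 43)
Therefore output = [(0, 10), (1, 29), (2, 26), (3, 43)].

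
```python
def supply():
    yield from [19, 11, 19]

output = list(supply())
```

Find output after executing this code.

Step 1: yield from delegates to the iterable, yielding each element.
Step 2: Collected values: [19, 11, 19].
Therefore output = [19, 11, 19].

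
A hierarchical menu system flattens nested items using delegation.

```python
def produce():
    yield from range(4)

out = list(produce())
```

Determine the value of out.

Step 1: yield from delegates to the iterable, yielding each element.
Step 2: Collected values: [0, 1, 2, 3].
Therefore out = [0, 1, 2, 3].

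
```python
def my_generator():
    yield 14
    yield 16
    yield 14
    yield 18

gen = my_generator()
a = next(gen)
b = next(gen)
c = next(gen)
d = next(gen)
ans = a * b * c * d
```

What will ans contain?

Step 1: Create generator and consume all values:
  a = next(gen) = 14
  b = next(gen) = 16
  c = next(gen) = 14
  d = next(gen) = 18
Step 2: ans = 14 * 16 * 14 * 18 = 56448.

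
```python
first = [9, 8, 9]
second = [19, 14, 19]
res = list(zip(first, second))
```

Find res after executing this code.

Step 1: zip pairs elements at same index:
  Index 0: (9, 19)
  Index 1: (8, 14)
  Index 2: (9, 19)
Therefore res = [(9, 19), (8, 14), (9, 19)].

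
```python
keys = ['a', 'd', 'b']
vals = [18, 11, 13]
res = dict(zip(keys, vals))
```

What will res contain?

Step 1: zip pairs keys with values:
  'a' -> 18
  'd' -> 11
  'b' -> 13
Therefore res = {'a': 18, 'd': 11, 'b': 13}.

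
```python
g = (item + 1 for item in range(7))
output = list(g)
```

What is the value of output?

Step 1: For each item in range(7), compute item+1:
  item=0: 0+1 = 1
  item=1: 1+1 = 2
  item=2: 2+1 = 3
  item=3: 3+1 = 4
  item=4: 4+1 = 5
  item=5: 5+1 = 6
  item=6: 6+1 = 7
Therefore output = [1, 2, 3, 4, 5, 6, 7].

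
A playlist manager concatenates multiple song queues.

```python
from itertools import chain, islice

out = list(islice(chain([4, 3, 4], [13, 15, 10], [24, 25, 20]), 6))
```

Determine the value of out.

Step 1: chain([4, 3, 4], [13, 15, 10], [24, 25, 20]) = [4, 3, 4, 13, 15, 10, 24, 25, 20].
Step 2: islice takes first 6 elements: [4, 3, 4, 13, 15, 10].
Therefore out = [4, 3, 4, 13, 15, 10].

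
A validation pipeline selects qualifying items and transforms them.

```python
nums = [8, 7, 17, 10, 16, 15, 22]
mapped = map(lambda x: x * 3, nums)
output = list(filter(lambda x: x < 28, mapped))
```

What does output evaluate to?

Step 1: Map x * 3:
  8 -> 24
  7 -> 21
  17 -> 51
  10 -> 30
  16 -> 48
  15 -> 45
  22 -> 66
Step 2: Filter for < 28:
  24: kept
  21: kept
  51: removed
  30: removed
  48: removed
  45: removed
  66: removed
Therefore output = [24, 21].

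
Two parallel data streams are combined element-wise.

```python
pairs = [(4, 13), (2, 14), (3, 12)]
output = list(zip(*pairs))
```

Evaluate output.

Step 1: zip(*pairs) transposes: unzips [(4, 13), (2, 14), (3, 12)] into separate sequences.
Step 2: First elements: (4, 2, 3), second elements: (13, 14, 12).
Therefore output = [(4, 2, 3), (13, 14, 12)].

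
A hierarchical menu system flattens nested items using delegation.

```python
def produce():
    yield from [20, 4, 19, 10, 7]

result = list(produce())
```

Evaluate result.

Step 1: yield from delegates to the iterable, yielding each element.
Step 2: Collected values: [20, 4, 19, 10, 7].
Therefore result = [20, 4, 19, 10, 7].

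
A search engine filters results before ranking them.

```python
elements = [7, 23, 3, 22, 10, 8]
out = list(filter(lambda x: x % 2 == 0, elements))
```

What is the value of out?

Step 1: Filter elements divisible by 2:
  7 % 2 = 1: removed
  23 % 2 = 1: removed
  3 % 2 = 1: removed
  22 % 2 = 0: kept
  10 % 2 = 0: kept
  8 % 2 = 0: kept
Therefore out = [22, 10, 8].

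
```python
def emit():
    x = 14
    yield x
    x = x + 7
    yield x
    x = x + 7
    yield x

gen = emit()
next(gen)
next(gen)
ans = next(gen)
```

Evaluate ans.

Step 1: Trace through generator execution:
  Yield 1: x starts at 14, yield 14
  Yield 2: x = 14 + 7 = 21, yield 21
  Yield 3: x = 21 + 7 = 28, yield 28
Step 2: First next() gets 14, second next() gets the second value, third next() yields 28.
Therefore ans = 28.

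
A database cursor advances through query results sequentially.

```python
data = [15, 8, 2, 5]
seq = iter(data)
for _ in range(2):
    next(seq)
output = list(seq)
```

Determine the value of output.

Step 1: Create iterator over [15, 8, 2, 5].
Step 2: Advance 2 positions (consuming [15, 8]).
Step 3: list() collects remaining elements: [2, 5].
Therefore output = [2, 5].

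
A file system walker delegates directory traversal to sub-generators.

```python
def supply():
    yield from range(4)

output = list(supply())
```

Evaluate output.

Step 1: yield from delegates to the iterable, yielding each element.
Step 2: Collected values: [0, 1, 2, 3].
Therefore output = [0, 1, 2, 3].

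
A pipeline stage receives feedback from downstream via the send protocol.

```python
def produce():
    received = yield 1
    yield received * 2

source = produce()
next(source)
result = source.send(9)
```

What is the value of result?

Step 1: next(source) advances to first yield, producing 1.
Step 2: send(9) resumes, received = 9.
Step 3: yield received * 2 = 9 * 2 = 18.
Therefore result = 18.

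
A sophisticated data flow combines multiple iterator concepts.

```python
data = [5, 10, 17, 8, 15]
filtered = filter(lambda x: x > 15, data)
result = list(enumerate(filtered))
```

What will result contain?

Step 1: Filter [5, 10, 17, 8, 15] for > 15: [17].
Step 2: enumerate re-indexes from 0: [(0, 17)].
Therefore result = [(0, 17)].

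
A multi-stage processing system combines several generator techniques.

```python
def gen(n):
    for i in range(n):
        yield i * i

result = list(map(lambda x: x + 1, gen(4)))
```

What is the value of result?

Step 1: gen(4) yields squares: [0, 1, 4, 9].
Step 2: map adds 1 to each: [1, 2, 5, 10].
Therefore result = [1, 2, 5, 10].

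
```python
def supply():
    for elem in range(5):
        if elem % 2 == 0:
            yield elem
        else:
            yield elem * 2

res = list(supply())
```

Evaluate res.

Step 1: For each elem in range(5), yield elem if even, else elem*2:
  elem=0 (even): yield 0
  elem=1 (odd): yield 1*2 = 2
  elem=2 (even): yield 2
  elem=3 (odd): yield 3*2 = 6
  elem=4 (even): yield 4
Therefore res = [0, 2, 2, 6, 4].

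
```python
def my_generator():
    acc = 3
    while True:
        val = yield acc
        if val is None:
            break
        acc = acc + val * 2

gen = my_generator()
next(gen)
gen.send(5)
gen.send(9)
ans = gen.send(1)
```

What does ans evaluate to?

Step 1: next() -> yield acc=3.
Step 2: send(5) -> val=5, acc = 3 + 5*2 = 13, yield 13.
Step 3: send(9) -> val=9, acc = 13 + 9*2 = 31, yield 31.
Step 4: send(1) -> val=1, acc = 31 + 1*2 = 33, yield 33.
Therefore ans = 33.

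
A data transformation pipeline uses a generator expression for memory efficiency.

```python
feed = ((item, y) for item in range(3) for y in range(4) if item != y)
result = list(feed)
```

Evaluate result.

Step 1: Nested generator over range(3) x range(4) where item != y:
  (0, 0): excluded (item == y)
  (0, 1): included
  (0, 2): included
  (0, 3): included
  (1, 0): included
  (1, 1): excluded (item == y)
  (1, 2): included
  (1, 3): included
  (2, 0): included
  (2, 1): included
  (2, 2): excluded (item == y)
  (2, 3): included
Therefore result = [(0, 1), (0, 2), (0, 3), (1, 0), (1, 2), (1, 3), (2, 0), (2, 1), (2, 3)].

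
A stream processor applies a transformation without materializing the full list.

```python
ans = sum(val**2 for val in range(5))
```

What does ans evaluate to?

Step 1: Compute val**2 for each val in range(5):
  val=0: 0**2 = 0
  val=1: 1**2 = 1
  val=2: 2**2 = 4
  val=3: 3**2 = 9
  val=4: 4**2 = 16
Step 2: sum = 0 + 1 + 4 + 9 + 16 = 30.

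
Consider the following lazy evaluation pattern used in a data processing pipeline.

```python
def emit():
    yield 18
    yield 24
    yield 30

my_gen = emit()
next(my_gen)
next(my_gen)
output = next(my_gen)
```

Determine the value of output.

Step 1: emit() creates a generator.
Step 2: next(my_gen) yields 18 (consumed and discarded).
Step 3: next(my_gen) yields 24 (consumed and discarded).
Step 4: next(my_gen) yields 30, assigned to output.
Therefore output = 30.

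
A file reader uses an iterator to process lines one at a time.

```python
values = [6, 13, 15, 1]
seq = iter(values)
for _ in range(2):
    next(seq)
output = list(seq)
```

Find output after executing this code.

Step 1: Create iterator over [6, 13, 15, 1].
Step 2: Advance 2 positions (consuming [6, 13]).
Step 3: list() collects remaining elements: [15, 1].
Therefore output = [15, 1].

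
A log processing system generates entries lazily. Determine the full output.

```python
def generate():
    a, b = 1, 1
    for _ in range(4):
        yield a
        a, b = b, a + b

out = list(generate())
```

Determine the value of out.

Step 1: Fibonacci-like sequence starting with a=1, b=1:
  Iteration 1: yield a=1, then a,b = 1,2
  Iteration 2: yield a=1, then a,b = 2,3
  Iteration 3: yield a=2, then a,b = 3,5
  Iteration 4: yield a=3, then a,b = 5,8
Therefore out = [1, 1, 2, 3].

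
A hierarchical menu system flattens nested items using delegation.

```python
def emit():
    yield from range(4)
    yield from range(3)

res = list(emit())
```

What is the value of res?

Step 1: Trace yields in order:
  yield 0
  yield 1
  yield 2
  yield 3
  yield 0
  yield 1
  yield 2
Therefore res = [0, 1, 2, 3, 0, 1, 2].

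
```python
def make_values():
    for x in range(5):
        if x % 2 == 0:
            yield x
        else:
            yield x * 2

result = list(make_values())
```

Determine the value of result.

Step 1: For each x in range(5), yield x if even, else x*2:
  x=0 (even): yield 0
  x=1 (odd): yield 1*2 = 2
  x=2 (even): yield 2
  x=3 (odd): yield 3*2 = 6
  x=4 (even): yield 4
Therefore result = [0, 2, 2, 6, 4].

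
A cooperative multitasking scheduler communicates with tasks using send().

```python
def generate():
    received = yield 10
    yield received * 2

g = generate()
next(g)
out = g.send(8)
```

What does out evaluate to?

Step 1: next(g) advances to first yield, producing 10.
Step 2: send(8) resumes, received = 8.
Step 3: yield received * 2 = 8 * 2 = 16.
Therefore out = 16.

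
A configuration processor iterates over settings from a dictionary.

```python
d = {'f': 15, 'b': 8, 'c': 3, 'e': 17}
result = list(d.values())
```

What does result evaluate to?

Step 1: d.values() returns the dictionary values in insertion order.
Therefore result = [15, 8, 3, 17].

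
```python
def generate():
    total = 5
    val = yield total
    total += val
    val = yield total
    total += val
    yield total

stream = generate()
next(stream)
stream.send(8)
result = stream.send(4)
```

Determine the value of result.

Step 1: next() -> yield total=5.
Step 2: send(8) -> val=8, total = 5+8 = 13, yield 13.
Step 3: send(4) -> val=4, total = 13+4 = 17, yield 17.
Therefore result = 17.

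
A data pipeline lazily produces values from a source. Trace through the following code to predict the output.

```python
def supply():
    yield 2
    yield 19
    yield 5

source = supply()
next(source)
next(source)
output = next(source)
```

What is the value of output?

Step 1: supply() creates a generator.
Step 2: next(source) yields 2 (consumed and discarded).
Step 3: next(source) yields 19 (consumed and discarded).
Step 4: next(source) yields 5, assigned to output.
Therefore output = 5.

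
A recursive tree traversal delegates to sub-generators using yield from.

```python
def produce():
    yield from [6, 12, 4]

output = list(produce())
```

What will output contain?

Step 1: yield from delegates to the iterable, yielding each element.
Step 2: Collected values: [6, 12, 4].
Therefore output = [6, 12, 4].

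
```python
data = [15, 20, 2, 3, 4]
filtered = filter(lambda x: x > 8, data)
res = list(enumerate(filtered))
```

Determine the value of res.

Step 1: Filter [15, 20, 2, 3, 4] for > 8: [15, 20].
Step 2: enumerate re-indexes from 0: [(0, 15), (1, 20)].
Therefore res = [(0, 15), (1, 20)].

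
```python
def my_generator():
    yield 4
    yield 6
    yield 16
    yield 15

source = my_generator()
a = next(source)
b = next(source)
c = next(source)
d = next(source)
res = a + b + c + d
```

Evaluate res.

Step 1: Create generator and consume all values:
  a = next(source) = 4
  b = next(source) = 6
  c = next(source) = 16
  d = next(source) = 15
Step 2: res = 4 + 6 + 16 + 15 = 41.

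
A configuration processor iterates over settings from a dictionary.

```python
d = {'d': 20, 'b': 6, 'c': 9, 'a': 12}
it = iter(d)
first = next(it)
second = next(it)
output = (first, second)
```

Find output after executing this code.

Step 1: iter(d) iterates over keys: ['d', 'b', 'c', 'a'].
Step 2: first = next(it) = 'd', second = next(it) = 'b'.
Therefore output = ('d', 'b').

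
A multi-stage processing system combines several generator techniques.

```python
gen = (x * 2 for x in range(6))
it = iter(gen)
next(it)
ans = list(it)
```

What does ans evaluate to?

Step 1: Generator produces [0, 2, 4, 6, 8, 10].
Step 2: next(it) consumes first element (0).
Step 3: list(it) collects remaining: [2, 4, 6, 8, 10].
Therefore ans = [2, 4, 6, 8, 10].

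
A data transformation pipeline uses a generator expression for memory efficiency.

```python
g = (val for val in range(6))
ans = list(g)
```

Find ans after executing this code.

Step 1: Generator expression iterates range(6): [0, 1, 2, 3, 4, 5].
Step 2: list() collects all values.
Therefore ans = [0, 1, 2, 3, 4, 5].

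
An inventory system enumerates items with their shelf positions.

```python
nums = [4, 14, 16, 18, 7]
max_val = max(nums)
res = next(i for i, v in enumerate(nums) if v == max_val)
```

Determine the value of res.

Step 1: max([4, 14, 16, 18, 7]) = 18.
Step 2: Find first index where value == 18:
  Index 0: 4 != 18
  Index 1: 14 != 18
  Index 2: 16 != 18
  Index 3: 18 == 18, found!
Therefore res = 3.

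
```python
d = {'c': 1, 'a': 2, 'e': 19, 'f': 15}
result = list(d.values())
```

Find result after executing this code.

Step 1: d.values() returns the dictionary values in insertion order.
Therefore result = [1, 2, 19, 15].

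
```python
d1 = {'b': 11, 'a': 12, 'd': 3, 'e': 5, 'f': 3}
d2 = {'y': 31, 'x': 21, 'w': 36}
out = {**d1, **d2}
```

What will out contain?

Step 1: Merge d1 and d2 (d2 values override on key conflicts).
Step 2: d1 has keys ['b', 'a', 'd', 'e', 'f'], d2 has keys ['y', 'x', 'w'].
Therefore out = {'b': 11, 'a': 12, 'd': 3, 'e': 5, 'f': 3, 'y': 31, 'x': 21, 'w': 36}.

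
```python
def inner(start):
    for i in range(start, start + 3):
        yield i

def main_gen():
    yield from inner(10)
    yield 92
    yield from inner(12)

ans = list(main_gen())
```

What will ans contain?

Step 1: main_gen() delegates to inner(10):
  yield 10
  yield 11
  yield 12
Step 2: yield 92
Step 3: Delegates to inner(12):
  yield 12
  yield 13
  yield 14
Therefore ans = [10, 11, 12, 92, 12, 13, 14].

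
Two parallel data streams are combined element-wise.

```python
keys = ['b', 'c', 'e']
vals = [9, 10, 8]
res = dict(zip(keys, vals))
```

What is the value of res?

Step 1: zip pairs keys with values:
  'b' -> 9
  'c' -> 10
  'e' -> 8
Therefore res = {'b': 9, 'c': 10, 'e': 8}.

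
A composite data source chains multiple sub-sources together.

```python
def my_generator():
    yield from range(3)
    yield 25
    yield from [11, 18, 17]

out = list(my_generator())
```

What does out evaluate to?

Step 1: Trace yields in order:
  yield 0
  yield 1
  yield 2
  yield 25
  yield 11
  yield 18
  yield 17
Therefore out = [0, 1, 2, 25, 11, 18, 17].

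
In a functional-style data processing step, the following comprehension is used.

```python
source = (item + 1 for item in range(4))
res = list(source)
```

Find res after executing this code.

Step 1: For each item in range(4), compute item+1:
  item=0: 0+1 = 1
  item=1: 1+1 = 2
  item=2: 2+1 = 3
  item=3: 3+1 = 4
Therefore res = [1, 2, 3, 4].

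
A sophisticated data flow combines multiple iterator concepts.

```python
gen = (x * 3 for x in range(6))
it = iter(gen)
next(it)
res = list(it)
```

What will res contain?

Step 1: Generator produces [0, 3, 6, 9, 12, 15].
Step 2: next(it) consumes first element (0).
Step 3: list(it) collects remaining: [3, 6, 9, 12, 15].
Therefore res = [3, 6, 9, 12, 15].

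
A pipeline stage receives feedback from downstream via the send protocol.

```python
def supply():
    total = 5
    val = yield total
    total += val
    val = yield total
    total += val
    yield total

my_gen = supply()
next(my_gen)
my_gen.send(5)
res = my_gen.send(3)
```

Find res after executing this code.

Step 1: next() -> yield total=5.
Step 2: send(5) -> val=5, total = 5+5 = 10, yield 10.
Step 3: send(3) -> val=3, total = 10+3 = 13, yield 13.
Therefore res = 13.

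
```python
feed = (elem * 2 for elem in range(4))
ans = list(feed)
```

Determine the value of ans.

Step 1: For each elem in range(4), compute elem*2:
  elem=0: 0*2 = 0
  elem=1: 1*2 = 2
  elem=2: 2*2 = 4
  elem=3: 3*2 = 6
Therefore ans = [0, 2, 4, 6].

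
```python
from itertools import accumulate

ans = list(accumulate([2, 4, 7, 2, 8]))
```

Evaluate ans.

Step 1: accumulate computes running sums:
  + 2 = 2
  + 4 = 6
  + 7 = 13
  + 2 = 15
  + 8 = 23
Therefore ans = [2, 6, 13, 15, 23].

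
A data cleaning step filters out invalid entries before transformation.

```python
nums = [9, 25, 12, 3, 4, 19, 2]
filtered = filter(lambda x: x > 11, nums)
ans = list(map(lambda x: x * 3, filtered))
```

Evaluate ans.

Step 1: Filter nums for elements > 11:
  9: removed
  25: kept
  12: kept
  3: removed
  4: removed
  19: kept
  2: removed
Step 2: Map x * 3 on filtered [25, 12, 19]:
  25 -> 75
  12 -> 36
  19 -> 57
Therefore ans = [75, 36, 57].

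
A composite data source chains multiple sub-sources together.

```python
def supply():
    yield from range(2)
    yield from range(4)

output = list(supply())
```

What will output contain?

Step 1: Trace yields in order:
  yield 0
  yield 1
  yield 0
  yield 1
  yield 2
  yield 3
Therefore output = [0, 1, 0, 1, 2, 3].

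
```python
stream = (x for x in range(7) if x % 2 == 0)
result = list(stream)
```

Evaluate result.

Step 1: Filter range(7) keeping only even values:
  x=0: even, included
  x=1: odd, excluded
  x=2: even, included
  x=3: odd, excluded
  x=4: even, included
  x=5: odd, excluded
  x=6: even, included
Therefore result = [0, 2, 4, 6].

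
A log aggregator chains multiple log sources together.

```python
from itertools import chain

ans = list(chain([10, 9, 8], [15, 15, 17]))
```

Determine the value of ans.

Step 1: chain() concatenates iterables: [10, 9, 8] + [15, 15, 17].
Therefore ans = [10, 9, 8, 15, 15, 17].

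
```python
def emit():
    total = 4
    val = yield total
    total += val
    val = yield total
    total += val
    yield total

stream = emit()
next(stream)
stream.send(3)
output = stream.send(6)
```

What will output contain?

Step 1: next() -> yield total=4.
Step 2: send(3) -> val=3, total = 4+3 = 7, yield 7.
Step 3: send(6) -> val=6, total = 7+6 = 13, yield 13.
Therefore output = 13.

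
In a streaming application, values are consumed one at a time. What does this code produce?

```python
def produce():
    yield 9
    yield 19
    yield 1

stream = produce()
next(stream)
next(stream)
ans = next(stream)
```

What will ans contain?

Step 1: produce() creates a generator.
Step 2: next(stream) yields 9 (consumed and discarded).
Step 3: next(stream) yields 19 (consumed and discarded).
Step 4: next(stream) yields 1, assigned to ans.
Therefore ans = 1.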